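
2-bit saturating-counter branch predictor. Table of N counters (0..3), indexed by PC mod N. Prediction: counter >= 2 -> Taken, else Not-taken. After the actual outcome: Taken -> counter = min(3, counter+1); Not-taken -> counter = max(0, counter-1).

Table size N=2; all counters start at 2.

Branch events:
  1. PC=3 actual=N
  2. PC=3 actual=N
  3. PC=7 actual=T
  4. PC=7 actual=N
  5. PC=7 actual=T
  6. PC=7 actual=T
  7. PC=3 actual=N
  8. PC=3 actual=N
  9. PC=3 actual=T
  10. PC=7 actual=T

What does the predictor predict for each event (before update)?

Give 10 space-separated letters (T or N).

Answer: T N N N N N T N N N

Derivation:
Ev 1: PC=3 idx=1 pred=T actual=N -> ctr[1]=1
Ev 2: PC=3 idx=1 pred=N actual=N -> ctr[1]=0
Ev 3: PC=7 idx=1 pred=N actual=T -> ctr[1]=1
Ev 4: PC=7 idx=1 pred=N actual=N -> ctr[1]=0
Ev 5: PC=7 idx=1 pred=N actual=T -> ctr[1]=1
Ev 6: PC=7 idx=1 pred=N actual=T -> ctr[1]=2
Ev 7: PC=3 idx=1 pred=T actual=N -> ctr[1]=1
Ev 8: PC=3 idx=1 pred=N actual=N -> ctr[1]=0
Ev 9: PC=3 idx=1 pred=N actual=T -> ctr[1]=1
Ev 10: PC=7 idx=1 pred=N actual=T -> ctr[1]=2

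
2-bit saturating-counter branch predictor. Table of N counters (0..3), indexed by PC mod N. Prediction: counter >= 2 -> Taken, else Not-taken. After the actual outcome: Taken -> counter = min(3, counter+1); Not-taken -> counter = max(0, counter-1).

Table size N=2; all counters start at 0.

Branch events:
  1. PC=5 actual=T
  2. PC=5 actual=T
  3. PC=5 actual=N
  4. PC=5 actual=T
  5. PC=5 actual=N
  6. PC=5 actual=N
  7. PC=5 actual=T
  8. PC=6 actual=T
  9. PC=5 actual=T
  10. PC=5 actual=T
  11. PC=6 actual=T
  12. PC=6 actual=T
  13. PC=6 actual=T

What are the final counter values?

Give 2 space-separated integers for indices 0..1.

Answer: 3 3

Derivation:
Ev 1: PC=5 idx=1 pred=N actual=T -> ctr[1]=1
Ev 2: PC=5 idx=1 pred=N actual=T -> ctr[1]=2
Ev 3: PC=5 idx=1 pred=T actual=N -> ctr[1]=1
Ev 4: PC=5 idx=1 pred=N actual=T -> ctr[1]=2
Ev 5: PC=5 idx=1 pred=T actual=N -> ctr[1]=1
Ev 6: PC=5 idx=1 pred=N actual=N -> ctr[1]=0
Ev 7: PC=5 idx=1 pred=N actual=T -> ctr[1]=1
Ev 8: PC=6 idx=0 pred=N actual=T -> ctr[0]=1
Ev 9: PC=5 idx=1 pred=N actual=T -> ctr[1]=2
Ev 10: PC=5 idx=1 pred=T actual=T -> ctr[1]=3
Ev 11: PC=6 idx=0 pred=N actual=T -> ctr[0]=2
Ev 12: PC=6 idx=0 pred=T actual=T -> ctr[0]=3
Ev 13: PC=6 idx=0 pred=T actual=T -> ctr[0]=3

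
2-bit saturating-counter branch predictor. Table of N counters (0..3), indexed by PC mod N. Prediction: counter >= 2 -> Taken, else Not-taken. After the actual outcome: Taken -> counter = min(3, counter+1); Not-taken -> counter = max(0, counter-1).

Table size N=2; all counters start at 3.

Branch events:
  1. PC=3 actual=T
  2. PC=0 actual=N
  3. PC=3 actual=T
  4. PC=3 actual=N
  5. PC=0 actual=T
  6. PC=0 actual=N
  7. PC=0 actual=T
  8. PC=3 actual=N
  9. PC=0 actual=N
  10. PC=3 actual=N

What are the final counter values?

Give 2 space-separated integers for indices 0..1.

Answer: 2 0

Derivation:
Ev 1: PC=3 idx=1 pred=T actual=T -> ctr[1]=3
Ev 2: PC=0 idx=0 pred=T actual=N -> ctr[0]=2
Ev 3: PC=3 idx=1 pred=T actual=T -> ctr[1]=3
Ev 4: PC=3 idx=1 pred=T actual=N -> ctr[1]=2
Ev 5: PC=0 idx=0 pred=T actual=T -> ctr[0]=3
Ev 6: PC=0 idx=0 pred=T actual=N -> ctr[0]=2
Ev 7: PC=0 idx=0 pred=T actual=T -> ctr[0]=3
Ev 8: PC=3 idx=1 pred=T actual=N -> ctr[1]=1
Ev 9: PC=0 idx=0 pred=T actual=N -> ctr[0]=2
Ev 10: PC=3 idx=1 pred=N actual=N -> ctr[1]=0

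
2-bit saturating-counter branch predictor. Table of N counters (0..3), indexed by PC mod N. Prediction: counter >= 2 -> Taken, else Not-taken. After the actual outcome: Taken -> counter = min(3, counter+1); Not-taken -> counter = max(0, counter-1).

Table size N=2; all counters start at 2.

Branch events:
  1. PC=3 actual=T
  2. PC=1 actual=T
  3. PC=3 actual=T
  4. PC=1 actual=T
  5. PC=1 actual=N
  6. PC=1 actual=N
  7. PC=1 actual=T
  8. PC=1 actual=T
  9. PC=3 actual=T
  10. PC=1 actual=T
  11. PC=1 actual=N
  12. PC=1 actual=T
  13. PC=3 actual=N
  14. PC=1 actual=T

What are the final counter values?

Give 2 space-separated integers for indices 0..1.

Ev 1: PC=3 idx=1 pred=T actual=T -> ctr[1]=3
Ev 2: PC=1 idx=1 pred=T actual=T -> ctr[1]=3
Ev 3: PC=3 idx=1 pred=T actual=T -> ctr[1]=3
Ev 4: PC=1 idx=1 pred=T actual=T -> ctr[1]=3
Ev 5: PC=1 idx=1 pred=T actual=N -> ctr[1]=2
Ev 6: PC=1 idx=1 pred=T actual=N -> ctr[1]=1
Ev 7: PC=1 idx=1 pred=N actual=T -> ctr[1]=2
Ev 8: PC=1 idx=1 pred=T actual=T -> ctr[1]=3
Ev 9: PC=3 idx=1 pred=T actual=T -> ctr[1]=3
Ev 10: PC=1 idx=1 pred=T actual=T -> ctr[1]=3
Ev 11: PC=1 idx=1 pred=T actual=N -> ctr[1]=2
Ev 12: PC=1 idx=1 pred=T actual=T -> ctr[1]=3
Ev 13: PC=3 idx=1 pred=T actual=N -> ctr[1]=2
Ev 14: PC=1 idx=1 pred=T actual=T -> ctr[1]=3

Answer: 2 3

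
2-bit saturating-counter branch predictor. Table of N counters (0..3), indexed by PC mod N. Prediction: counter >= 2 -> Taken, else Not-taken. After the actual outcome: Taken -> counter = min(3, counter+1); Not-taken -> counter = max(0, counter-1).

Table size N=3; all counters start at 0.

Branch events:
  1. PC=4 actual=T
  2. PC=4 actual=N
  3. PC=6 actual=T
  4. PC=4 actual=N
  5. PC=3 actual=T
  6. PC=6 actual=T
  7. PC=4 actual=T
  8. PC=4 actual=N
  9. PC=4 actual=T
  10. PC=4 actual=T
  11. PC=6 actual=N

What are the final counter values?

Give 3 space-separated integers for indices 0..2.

Answer: 2 2 0

Derivation:
Ev 1: PC=4 idx=1 pred=N actual=T -> ctr[1]=1
Ev 2: PC=4 idx=1 pred=N actual=N -> ctr[1]=0
Ev 3: PC=6 idx=0 pred=N actual=T -> ctr[0]=1
Ev 4: PC=4 idx=1 pred=N actual=N -> ctr[1]=0
Ev 5: PC=3 idx=0 pred=N actual=T -> ctr[0]=2
Ev 6: PC=6 idx=0 pred=T actual=T -> ctr[0]=3
Ev 7: PC=4 idx=1 pred=N actual=T -> ctr[1]=1
Ev 8: PC=4 idx=1 pred=N actual=N -> ctr[1]=0
Ev 9: PC=4 idx=1 pred=N actual=T -> ctr[1]=1
Ev 10: PC=4 idx=1 pred=N actual=T -> ctr[1]=2
Ev 11: PC=6 idx=0 pred=T actual=N -> ctr[0]=2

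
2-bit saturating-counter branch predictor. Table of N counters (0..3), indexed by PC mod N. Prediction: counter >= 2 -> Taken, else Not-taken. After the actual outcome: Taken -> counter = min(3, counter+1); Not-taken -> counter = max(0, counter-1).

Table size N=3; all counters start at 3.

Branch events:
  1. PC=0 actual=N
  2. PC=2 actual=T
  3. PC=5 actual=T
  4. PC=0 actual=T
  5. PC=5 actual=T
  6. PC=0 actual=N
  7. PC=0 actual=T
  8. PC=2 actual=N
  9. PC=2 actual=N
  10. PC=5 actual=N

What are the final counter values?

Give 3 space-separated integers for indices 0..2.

Ev 1: PC=0 idx=0 pred=T actual=N -> ctr[0]=2
Ev 2: PC=2 idx=2 pred=T actual=T -> ctr[2]=3
Ev 3: PC=5 idx=2 pred=T actual=T -> ctr[2]=3
Ev 4: PC=0 idx=0 pred=T actual=T -> ctr[0]=3
Ev 5: PC=5 idx=2 pred=T actual=T -> ctr[2]=3
Ev 6: PC=0 idx=0 pred=T actual=N -> ctr[0]=2
Ev 7: PC=0 idx=0 pred=T actual=T -> ctr[0]=3
Ev 8: PC=2 idx=2 pred=T actual=N -> ctr[2]=2
Ev 9: PC=2 idx=2 pred=T actual=N -> ctr[2]=1
Ev 10: PC=5 idx=2 pred=N actual=N -> ctr[2]=0

Answer: 3 3 0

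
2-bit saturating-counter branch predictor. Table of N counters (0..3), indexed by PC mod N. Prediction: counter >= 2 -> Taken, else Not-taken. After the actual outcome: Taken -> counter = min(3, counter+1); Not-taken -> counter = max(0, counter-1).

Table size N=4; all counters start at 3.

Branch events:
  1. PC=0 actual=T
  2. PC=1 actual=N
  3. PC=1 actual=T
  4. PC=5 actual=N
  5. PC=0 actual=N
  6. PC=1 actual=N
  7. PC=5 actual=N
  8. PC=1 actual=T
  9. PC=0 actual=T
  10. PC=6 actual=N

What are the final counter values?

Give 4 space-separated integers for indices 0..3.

Answer: 3 1 2 3

Derivation:
Ev 1: PC=0 idx=0 pred=T actual=T -> ctr[0]=3
Ev 2: PC=1 idx=1 pred=T actual=N -> ctr[1]=2
Ev 3: PC=1 idx=1 pred=T actual=T -> ctr[1]=3
Ev 4: PC=5 idx=1 pred=T actual=N -> ctr[1]=2
Ev 5: PC=0 idx=0 pred=T actual=N -> ctr[0]=2
Ev 6: PC=1 idx=1 pred=T actual=N -> ctr[1]=1
Ev 7: PC=5 idx=1 pred=N actual=N -> ctr[1]=0
Ev 8: PC=1 idx=1 pred=N actual=T -> ctr[1]=1
Ev 9: PC=0 idx=0 pred=T actual=T -> ctr[0]=3
Ev 10: PC=6 idx=2 pred=T actual=N -> ctr[2]=2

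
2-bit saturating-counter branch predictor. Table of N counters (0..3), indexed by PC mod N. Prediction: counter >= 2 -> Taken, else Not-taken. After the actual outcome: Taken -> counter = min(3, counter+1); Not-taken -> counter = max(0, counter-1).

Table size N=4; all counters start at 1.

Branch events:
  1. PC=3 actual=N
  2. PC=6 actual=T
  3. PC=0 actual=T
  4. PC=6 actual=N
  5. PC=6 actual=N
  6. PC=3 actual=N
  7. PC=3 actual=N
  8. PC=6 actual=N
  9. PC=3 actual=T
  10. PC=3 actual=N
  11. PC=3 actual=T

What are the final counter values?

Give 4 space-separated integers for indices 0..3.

Answer: 2 1 0 1

Derivation:
Ev 1: PC=3 idx=3 pred=N actual=N -> ctr[3]=0
Ev 2: PC=6 idx=2 pred=N actual=T -> ctr[2]=2
Ev 3: PC=0 idx=0 pred=N actual=T -> ctr[0]=2
Ev 4: PC=6 idx=2 pred=T actual=N -> ctr[2]=1
Ev 5: PC=6 idx=2 pred=N actual=N -> ctr[2]=0
Ev 6: PC=3 idx=3 pred=N actual=N -> ctr[3]=0
Ev 7: PC=3 idx=3 pred=N actual=N -> ctr[3]=0
Ev 8: PC=6 idx=2 pred=N actual=N -> ctr[2]=0
Ev 9: PC=3 idx=3 pred=N actual=T -> ctr[3]=1
Ev 10: PC=3 idx=3 pred=N actual=N -> ctr[3]=0
Ev 11: PC=3 idx=3 pred=N actual=T -> ctr[3]=1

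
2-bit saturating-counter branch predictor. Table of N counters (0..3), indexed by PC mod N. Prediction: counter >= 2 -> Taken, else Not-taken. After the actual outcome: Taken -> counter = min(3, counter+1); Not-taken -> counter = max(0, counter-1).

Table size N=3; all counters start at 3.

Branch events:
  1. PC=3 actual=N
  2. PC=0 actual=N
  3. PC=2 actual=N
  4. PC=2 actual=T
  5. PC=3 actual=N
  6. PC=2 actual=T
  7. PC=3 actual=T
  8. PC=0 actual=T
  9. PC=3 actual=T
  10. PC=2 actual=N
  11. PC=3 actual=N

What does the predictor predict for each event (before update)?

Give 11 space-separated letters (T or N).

Answer: T T T T N T N N T T T

Derivation:
Ev 1: PC=3 idx=0 pred=T actual=N -> ctr[0]=2
Ev 2: PC=0 idx=0 pred=T actual=N -> ctr[0]=1
Ev 3: PC=2 idx=2 pred=T actual=N -> ctr[2]=2
Ev 4: PC=2 idx=2 pred=T actual=T -> ctr[2]=3
Ev 5: PC=3 idx=0 pred=N actual=N -> ctr[0]=0
Ev 6: PC=2 idx=2 pred=T actual=T -> ctr[2]=3
Ev 7: PC=3 idx=0 pred=N actual=T -> ctr[0]=1
Ev 8: PC=0 idx=0 pred=N actual=T -> ctr[0]=2
Ev 9: PC=3 idx=0 pred=T actual=T -> ctr[0]=3
Ev 10: PC=2 idx=2 pred=T actual=N -> ctr[2]=2
Ev 11: PC=3 idx=0 pred=T actual=N -> ctr[0]=2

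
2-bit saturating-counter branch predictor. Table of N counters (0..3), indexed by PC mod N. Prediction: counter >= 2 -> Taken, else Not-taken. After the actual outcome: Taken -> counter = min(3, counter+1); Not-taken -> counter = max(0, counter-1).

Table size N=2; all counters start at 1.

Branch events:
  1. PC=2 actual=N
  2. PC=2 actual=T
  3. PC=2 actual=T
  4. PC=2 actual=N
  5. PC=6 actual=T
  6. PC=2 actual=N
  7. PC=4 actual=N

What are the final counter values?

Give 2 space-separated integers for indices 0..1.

Ev 1: PC=2 idx=0 pred=N actual=N -> ctr[0]=0
Ev 2: PC=2 idx=0 pred=N actual=T -> ctr[0]=1
Ev 3: PC=2 idx=0 pred=N actual=T -> ctr[0]=2
Ev 4: PC=2 idx=0 pred=T actual=N -> ctr[0]=1
Ev 5: PC=6 idx=0 pred=N actual=T -> ctr[0]=2
Ev 6: PC=2 idx=0 pred=T actual=N -> ctr[0]=1
Ev 7: PC=4 idx=0 pred=N actual=N -> ctr[0]=0

Answer: 0 1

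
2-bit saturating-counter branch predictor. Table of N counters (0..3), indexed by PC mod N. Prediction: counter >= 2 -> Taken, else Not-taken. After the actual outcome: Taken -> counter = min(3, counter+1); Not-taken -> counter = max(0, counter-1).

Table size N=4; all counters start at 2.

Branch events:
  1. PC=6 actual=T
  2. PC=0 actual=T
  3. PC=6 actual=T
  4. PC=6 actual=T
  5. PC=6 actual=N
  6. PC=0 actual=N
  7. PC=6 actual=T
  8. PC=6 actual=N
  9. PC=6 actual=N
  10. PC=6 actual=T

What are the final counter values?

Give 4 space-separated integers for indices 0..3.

Answer: 2 2 2 2

Derivation:
Ev 1: PC=6 idx=2 pred=T actual=T -> ctr[2]=3
Ev 2: PC=0 idx=0 pred=T actual=T -> ctr[0]=3
Ev 3: PC=6 idx=2 pred=T actual=T -> ctr[2]=3
Ev 4: PC=6 idx=2 pred=T actual=T -> ctr[2]=3
Ev 5: PC=6 idx=2 pred=T actual=N -> ctr[2]=2
Ev 6: PC=0 idx=0 pred=T actual=N -> ctr[0]=2
Ev 7: PC=6 idx=2 pred=T actual=T -> ctr[2]=3
Ev 8: PC=6 idx=2 pred=T actual=N -> ctr[2]=2
Ev 9: PC=6 idx=2 pred=T actual=N -> ctr[2]=1
Ev 10: PC=6 idx=2 pred=N actual=T -> ctr[2]=2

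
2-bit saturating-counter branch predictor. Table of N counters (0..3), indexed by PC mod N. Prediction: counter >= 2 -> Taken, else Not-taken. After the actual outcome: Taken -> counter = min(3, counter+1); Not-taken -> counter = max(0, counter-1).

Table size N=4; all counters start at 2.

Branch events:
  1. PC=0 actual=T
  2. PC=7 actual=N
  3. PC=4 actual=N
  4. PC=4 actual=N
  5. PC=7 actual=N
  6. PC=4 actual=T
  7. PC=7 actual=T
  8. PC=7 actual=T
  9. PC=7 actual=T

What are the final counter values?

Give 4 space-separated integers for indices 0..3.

Ev 1: PC=0 idx=0 pred=T actual=T -> ctr[0]=3
Ev 2: PC=7 idx=3 pred=T actual=N -> ctr[3]=1
Ev 3: PC=4 idx=0 pred=T actual=N -> ctr[0]=2
Ev 4: PC=4 idx=0 pred=T actual=N -> ctr[0]=1
Ev 5: PC=7 idx=3 pred=N actual=N -> ctr[3]=0
Ev 6: PC=4 idx=0 pred=N actual=T -> ctr[0]=2
Ev 7: PC=7 idx=3 pred=N actual=T -> ctr[3]=1
Ev 8: PC=7 idx=3 pred=N actual=T -> ctr[3]=2
Ev 9: PC=7 idx=3 pred=T actual=T -> ctr[3]=3

Answer: 2 2 2 3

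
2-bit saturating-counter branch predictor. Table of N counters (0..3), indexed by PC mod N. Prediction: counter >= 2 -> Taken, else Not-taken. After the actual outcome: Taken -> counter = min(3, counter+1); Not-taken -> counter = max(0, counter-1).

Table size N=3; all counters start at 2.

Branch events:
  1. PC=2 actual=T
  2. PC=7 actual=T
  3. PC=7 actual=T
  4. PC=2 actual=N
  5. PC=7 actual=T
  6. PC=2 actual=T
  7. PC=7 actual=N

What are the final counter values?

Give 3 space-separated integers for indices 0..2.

Ev 1: PC=2 idx=2 pred=T actual=T -> ctr[2]=3
Ev 2: PC=7 idx=1 pred=T actual=T -> ctr[1]=3
Ev 3: PC=7 idx=1 pred=T actual=T -> ctr[1]=3
Ev 4: PC=2 idx=2 pred=T actual=N -> ctr[2]=2
Ev 5: PC=7 idx=1 pred=T actual=T -> ctr[1]=3
Ev 6: PC=2 idx=2 pred=T actual=T -> ctr[2]=3
Ev 7: PC=7 idx=1 pred=T actual=N -> ctr[1]=2

Answer: 2 2 3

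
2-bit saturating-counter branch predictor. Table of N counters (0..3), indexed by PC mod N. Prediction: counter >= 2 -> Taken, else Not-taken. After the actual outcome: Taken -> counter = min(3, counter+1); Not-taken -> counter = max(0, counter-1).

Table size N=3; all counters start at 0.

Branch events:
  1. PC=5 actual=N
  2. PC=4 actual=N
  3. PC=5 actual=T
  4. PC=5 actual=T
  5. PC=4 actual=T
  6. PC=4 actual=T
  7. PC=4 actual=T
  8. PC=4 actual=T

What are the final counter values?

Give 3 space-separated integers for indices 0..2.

Ev 1: PC=5 idx=2 pred=N actual=N -> ctr[2]=0
Ev 2: PC=4 idx=1 pred=N actual=N -> ctr[1]=0
Ev 3: PC=5 idx=2 pred=N actual=T -> ctr[2]=1
Ev 4: PC=5 idx=2 pred=N actual=T -> ctr[2]=2
Ev 5: PC=4 idx=1 pred=N actual=T -> ctr[1]=1
Ev 6: PC=4 idx=1 pred=N actual=T -> ctr[1]=2
Ev 7: PC=4 idx=1 pred=T actual=T -> ctr[1]=3
Ev 8: PC=4 idx=1 pred=T actual=T -> ctr[1]=3

Answer: 0 3 2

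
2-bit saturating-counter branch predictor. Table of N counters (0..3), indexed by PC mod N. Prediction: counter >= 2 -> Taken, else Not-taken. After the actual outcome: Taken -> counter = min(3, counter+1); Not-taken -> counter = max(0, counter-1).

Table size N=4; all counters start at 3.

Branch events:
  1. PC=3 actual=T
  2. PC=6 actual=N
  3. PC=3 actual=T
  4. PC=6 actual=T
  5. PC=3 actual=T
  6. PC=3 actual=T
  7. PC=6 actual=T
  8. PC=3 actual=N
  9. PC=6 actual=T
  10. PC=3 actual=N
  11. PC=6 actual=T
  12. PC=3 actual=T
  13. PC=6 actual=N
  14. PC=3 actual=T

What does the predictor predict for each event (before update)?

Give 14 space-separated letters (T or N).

Ev 1: PC=3 idx=3 pred=T actual=T -> ctr[3]=3
Ev 2: PC=6 idx=2 pred=T actual=N -> ctr[2]=2
Ev 3: PC=3 idx=3 pred=T actual=T -> ctr[3]=3
Ev 4: PC=6 idx=2 pred=T actual=T -> ctr[2]=3
Ev 5: PC=3 idx=3 pred=T actual=T -> ctr[3]=3
Ev 6: PC=3 idx=3 pred=T actual=T -> ctr[3]=3
Ev 7: PC=6 idx=2 pred=T actual=T -> ctr[2]=3
Ev 8: PC=3 idx=3 pred=T actual=N -> ctr[3]=2
Ev 9: PC=6 idx=2 pred=T actual=T -> ctr[2]=3
Ev 10: PC=3 idx=3 pred=T actual=N -> ctr[3]=1
Ev 11: PC=6 idx=2 pred=T actual=T -> ctr[2]=3
Ev 12: PC=3 idx=3 pred=N actual=T -> ctr[3]=2
Ev 13: PC=6 idx=2 pred=T actual=N -> ctr[2]=2
Ev 14: PC=3 idx=3 pred=T actual=T -> ctr[3]=3

Answer: T T T T T T T T T T T N T T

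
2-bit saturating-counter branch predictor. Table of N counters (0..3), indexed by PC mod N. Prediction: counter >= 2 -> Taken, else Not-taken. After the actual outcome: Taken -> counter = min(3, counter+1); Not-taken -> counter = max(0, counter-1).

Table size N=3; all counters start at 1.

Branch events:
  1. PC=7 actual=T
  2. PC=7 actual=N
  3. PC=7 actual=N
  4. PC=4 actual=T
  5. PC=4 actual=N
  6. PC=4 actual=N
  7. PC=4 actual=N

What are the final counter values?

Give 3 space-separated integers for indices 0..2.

Answer: 1 0 1

Derivation:
Ev 1: PC=7 idx=1 pred=N actual=T -> ctr[1]=2
Ev 2: PC=7 idx=1 pred=T actual=N -> ctr[1]=1
Ev 3: PC=7 idx=1 pred=N actual=N -> ctr[1]=0
Ev 4: PC=4 idx=1 pred=N actual=T -> ctr[1]=1
Ev 5: PC=4 idx=1 pred=N actual=N -> ctr[1]=0
Ev 6: PC=4 idx=1 pred=N actual=N -> ctr[1]=0
Ev 7: PC=4 idx=1 pred=N actual=N -> ctr[1]=0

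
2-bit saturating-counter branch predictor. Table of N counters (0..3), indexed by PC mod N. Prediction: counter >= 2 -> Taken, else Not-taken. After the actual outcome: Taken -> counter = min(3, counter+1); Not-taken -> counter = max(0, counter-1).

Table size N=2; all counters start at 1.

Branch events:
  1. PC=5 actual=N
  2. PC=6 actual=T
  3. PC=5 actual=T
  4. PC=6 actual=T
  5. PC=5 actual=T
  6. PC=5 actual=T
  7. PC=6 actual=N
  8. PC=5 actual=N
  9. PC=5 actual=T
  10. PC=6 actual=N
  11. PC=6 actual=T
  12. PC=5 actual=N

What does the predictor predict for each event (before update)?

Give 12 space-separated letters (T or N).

Ev 1: PC=5 idx=1 pred=N actual=N -> ctr[1]=0
Ev 2: PC=6 idx=0 pred=N actual=T -> ctr[0]=2
Ev 3: PC=5 idx=1 pred=N actual=T -> ctr[1]=1
Ev 4: PC=6 idx=0 pred=T actual=T -> ctr[0]=3
Ev 5: PC=5 idx=1 pred=N actual=T -> ctr[1]=2
Ev 6: PC=5 idx=1 pred=T actual=T -> ctr[1]=3
Ev 7: PC=6 idx=0 pred=T actual=N -> ctr[0]=2
Ev 8: PC=5 idx=1 pred=T actual=N -> ctr[1]=2
Ev 9: PC=5 idx=1 pred=T actual=T -> ctr[1]=3
Ev 10: PC=6 idx=0 pred=T actual=N -> ctr[0]=1
Ev 11: PC=6 idx=0 pred=N actual=T -> ctr[0]=2
Ev 12: PC=5 idx=1 pred=T actual=N -> ctr[1]=2

Answer: N N N T N T T T T T N T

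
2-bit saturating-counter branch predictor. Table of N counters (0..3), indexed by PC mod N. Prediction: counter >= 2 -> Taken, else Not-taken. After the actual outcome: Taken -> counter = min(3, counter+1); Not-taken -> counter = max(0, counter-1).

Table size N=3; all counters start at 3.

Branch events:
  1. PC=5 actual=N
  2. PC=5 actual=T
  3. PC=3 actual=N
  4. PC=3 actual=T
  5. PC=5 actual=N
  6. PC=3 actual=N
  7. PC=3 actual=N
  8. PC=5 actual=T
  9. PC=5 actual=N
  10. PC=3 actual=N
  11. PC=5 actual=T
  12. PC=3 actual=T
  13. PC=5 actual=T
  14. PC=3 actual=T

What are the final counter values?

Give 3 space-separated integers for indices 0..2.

Ev 1: PC=5 idx=2 pred=T actual=N -> ctr[2]=2
Ev 2: PC=5 idx=2 pred=T actual=T -> ctr[2]=3
Ev 3: PC=3 idx=0 pred=T actual=N -> ctr[0]=2
Ev 4: PC=3 idx=0 pred=T actual=T -> ctr[0]=3
Ev 5: PC=5 idx=2 pred=T actual=N -> ctr[2]=2
Ev 6: PC=3 idx=0 pred=T actual=N -> ctr[0]=2
Ev 7: PC=3 idx=0 pred=T actual=N -> ctr[0]=1
Ev 8: PC=5 idx=2 pred=T actual=T -> ctr[2]=3
Ev 9: PC=5 idx=2 pred=T actual=N -> ctr[2]=2
Ev 10: PC=3 idx=0 pred=N actual=N -> ctr[0]=0
Ev 11: PC=5 idx=2 pred=T actual=T -> ctr[2]=3
Ev 12: PC=3 idx=0 pred=N actual=T -> ctr[0]=1
Ev 13: PC=5 idx=2 pred=T actual=T -> ctr[2]=3
Ev 14: PC=3 idx=0 pred=N actual=T -> ctr[0]=2

Answer: 2 3 3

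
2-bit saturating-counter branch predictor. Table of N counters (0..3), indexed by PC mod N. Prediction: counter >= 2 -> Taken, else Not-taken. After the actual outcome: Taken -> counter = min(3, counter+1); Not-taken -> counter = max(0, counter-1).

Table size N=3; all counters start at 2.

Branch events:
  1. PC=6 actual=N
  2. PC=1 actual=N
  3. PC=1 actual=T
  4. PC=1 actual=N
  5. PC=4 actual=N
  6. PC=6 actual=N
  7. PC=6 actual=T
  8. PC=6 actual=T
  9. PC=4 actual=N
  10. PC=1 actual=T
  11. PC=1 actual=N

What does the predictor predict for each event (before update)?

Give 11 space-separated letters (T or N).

Answer: T T N T N N N N N N N

Derivation:
Ev 1: PC=6 idx=0 pred=T actual=N -> ctr[0]=1
Ev 2: PC=1 idx=1 pred=T actual=N -> ctr[1]=1
Ev 3: PC=1 idx=1 pred=N actual=T -> ctr[1]=2
Ev 4: PC=1 idx=1 pred=T actual=N -> ctr[1]=1
Ev 5: PC=4 idx=1 pred=N actual=N -> ctr[1]=0
Ev 6: PC=6 idx=0 pred=N actual=N -> ctr[0]=0
Ev 7: PC=6 idx=0 pred=N actual=T -> ctr[0]=1
Ev 8: PC=6 idx=0 pred=N actual=T -> ctr[0]=2
Ev 9: PC=4 idx=1 pred=N actual=N -> ctr[1]=0
Ev 10: PC=1 idx=1 pred=N actual=T -> ctr[1]=1
Ev 11: PC=1 idx=1 pred=N actual=N -> ctr[1]=0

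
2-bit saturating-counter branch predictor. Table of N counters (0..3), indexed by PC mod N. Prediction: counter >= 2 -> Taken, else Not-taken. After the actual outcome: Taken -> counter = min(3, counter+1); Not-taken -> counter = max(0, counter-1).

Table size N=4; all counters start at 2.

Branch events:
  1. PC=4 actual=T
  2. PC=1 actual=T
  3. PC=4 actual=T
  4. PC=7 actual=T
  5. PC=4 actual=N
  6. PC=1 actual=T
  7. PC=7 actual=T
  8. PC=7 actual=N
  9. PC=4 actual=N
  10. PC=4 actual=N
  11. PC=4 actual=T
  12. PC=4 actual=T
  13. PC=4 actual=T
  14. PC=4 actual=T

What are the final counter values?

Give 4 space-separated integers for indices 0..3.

Ev 1: PC=4 idx=0 pred=T actual=T -> ctr[0]=3
Ev 2: PC=1 idx=1 pred=T actual=T -> ctr[1]=3
Ev 3: PC=4 idx=0 pred=T actual=T -> ctr[0]=3
Ev 4: PC=7 idx=3 pred=T actual=T -> ctr[3]=3
Ev 5: PC=4 idx=0 pred=T actual=N -> ctr[0]=2
Ev 6: PC=1 idx=1 pred=T actual=T -> ctr[1]=3
Ev 7: PC=7 idx=3 pred=T actual=T -> ctr[3]=3
Ev 8: PC=7 idx=3 pred=T actual=N -> ctr[3]=2
Ev 9: PC=4 idx=0 pred=T actual=N -> ctr[0]=1
Ev 10: PC=4 idx=0 pred=N actual=N -> ctr[0]=0
Ev 11: PC=4 idx=0 pred=N actual=T -> ctr[0]=1
Ev 12: PC=4 idx=0 pred=N actual=T -> ctr[0]=2
Ev 13: PC=4 idx=0 pred=T actual=T -> ctr[0]=3
Ev 14: PC=4 idx=0 pred=T actual=T -> ctr[0]=3

Answer: 3 3 2 2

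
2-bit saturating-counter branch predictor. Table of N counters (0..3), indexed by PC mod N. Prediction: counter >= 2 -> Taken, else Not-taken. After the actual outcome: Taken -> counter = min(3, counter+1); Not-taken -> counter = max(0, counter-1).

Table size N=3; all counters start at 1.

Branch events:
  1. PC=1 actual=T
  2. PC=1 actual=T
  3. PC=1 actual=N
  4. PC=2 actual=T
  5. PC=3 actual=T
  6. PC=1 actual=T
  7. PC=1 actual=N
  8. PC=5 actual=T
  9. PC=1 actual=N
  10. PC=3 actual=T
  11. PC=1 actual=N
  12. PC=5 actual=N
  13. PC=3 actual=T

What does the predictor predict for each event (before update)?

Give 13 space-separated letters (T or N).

Ev 1: PC=1 idx=1 pred=N actual=T -> ctr[1]=2
Ev 2: PC=1 idx=1 pred=T actual=T -> ctr[1]=3
Ev 3: PC=1 idx=1 pred=T actual=N -> ctr[1]=2
Ev 4: PC=2 idx=2 pred=N actual=T -> ctr[2]=2
Ev 5: PC=3 idx=0 pred=N actual=T -> ctr[0]=2
Ev 6: PC=1 idx=1 pred=T actual=T -> ctr[1]=3
Ev 7: PC=1 idx=1 pred=T actual=N -> ctr[1]=2
Ev 8: PC=5 idx=2 pred=T actual=T -> ctr[2]=3
Ev 9: PC=1 idx=1 pred=T actual=N -> ctr[1]=1
Ev 10: PC=3 idx=0 pred=T actual=T -> ctr[0]=3
Ev 11: PC=1 idx=1 pred=N actual=N -> ctr[1]=0
Ev 12: PC=5 idx=2 pred=T actual=N -> ctr[2]=2
Ev 13: PC=3 idx=0 pred=T actual=T -> ctr[0]=3

Answer: N T T N N T T T T T N T T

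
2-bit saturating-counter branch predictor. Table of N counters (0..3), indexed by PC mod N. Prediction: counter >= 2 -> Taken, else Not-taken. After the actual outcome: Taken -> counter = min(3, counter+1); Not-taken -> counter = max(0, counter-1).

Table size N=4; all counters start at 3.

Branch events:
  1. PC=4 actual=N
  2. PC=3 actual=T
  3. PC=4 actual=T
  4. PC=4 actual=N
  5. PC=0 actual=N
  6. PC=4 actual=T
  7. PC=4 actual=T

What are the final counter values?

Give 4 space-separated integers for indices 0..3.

Ev 1: PC=4 idx=0 pred=T actual=N -> ctr[0]=2
Ev 2: PC=3 idx=3 pred=T actual=T -> ctr[3]=3
Ev 3: PC=4 idx=0 pred=T actual=T -> ctr[0]=3
Ev 4: PC=4 idx=0 pred=T actual=N -> ctr[0]=2
Ev 5: PC=0 idx=0 pred=T actual=N -> ctr[0]=1
Ev 6: PC=4 idx=0 pred=N actual=T -> ctr[0]=2
Ev 7: PC=4 idx=0 pred=T actual=T -> ctr[0]=3

Answer: 3 3 3 3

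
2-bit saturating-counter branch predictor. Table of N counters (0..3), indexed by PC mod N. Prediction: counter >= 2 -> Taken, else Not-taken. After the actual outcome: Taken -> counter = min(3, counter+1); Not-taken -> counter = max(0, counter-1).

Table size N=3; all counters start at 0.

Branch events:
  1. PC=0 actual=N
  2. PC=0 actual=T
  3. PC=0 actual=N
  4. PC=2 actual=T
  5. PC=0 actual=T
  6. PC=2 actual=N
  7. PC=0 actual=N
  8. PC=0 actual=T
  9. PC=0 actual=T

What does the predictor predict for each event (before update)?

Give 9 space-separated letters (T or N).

Answer: N N N N N N N N N

Derivation:
Ev 1: PC=0 idx=0 pred=N actual=N -> ctr[0]=0
Ev 2: PC=0 idx=0 pred=N actual=T -> ctr[0]=1
Ev 3: PC=0 idx=0 pred=N actual=N -> ctr[0]=0
Ev 4: PC=2 idx=2 pred=N actual=T -> ctr[2]=1
Ev 5: PC=0 idx=0 pred=N actual=T -> ctr[0]=1
Ev 6: PC=2 idx=2 pred=N actual=N -> ctr[2]=0
Ev 7: PC=0 idx=0 pred=N actual=N -> ctr[0]=0
Ev 8: PC=0 idx=0 pred=N actual=T -> ctr[0]=1
Ev 9: PC=0 idx=0 pred=N actual=T -> ctr[0]=2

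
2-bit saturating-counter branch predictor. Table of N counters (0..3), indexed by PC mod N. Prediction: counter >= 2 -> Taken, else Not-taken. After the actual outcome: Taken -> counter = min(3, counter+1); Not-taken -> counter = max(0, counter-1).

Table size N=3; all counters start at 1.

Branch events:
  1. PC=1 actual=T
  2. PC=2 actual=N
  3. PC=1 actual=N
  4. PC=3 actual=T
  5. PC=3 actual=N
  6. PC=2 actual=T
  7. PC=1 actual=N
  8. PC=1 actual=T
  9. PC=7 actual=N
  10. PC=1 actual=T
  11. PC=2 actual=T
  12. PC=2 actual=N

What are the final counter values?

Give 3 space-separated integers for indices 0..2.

Answer: 1 1 1

Derivation:
Ev 1: PC=1 idx=1 pred=N actual=T -> ctr[1]=2
Ev 2: PC=2 idx=2 pred=N actual=N -> ctr[2]=0
Ev 3: PC=1 idx=1 pred=T actual=N -> ctr[1]=1
Ev 4: PC=3 idx=0 pred=N actual=T -> ctr[0]=2
Ev 5: PC=3 idx=0 pred=T actual=N -> ctr[0]=1
Ev 6: PC=2 idx=2 pred=N actual=T -> ctr[2]=1
Ev 7: PC=1 idx=1 pred=N actual=N -> ctr[1]=0
Ev 8: PC=1 idx=1 pred=N actual=T -> ctr[1]=1
Ev 9: PC=7 idx=1 pred=N actual=N -> ctr[1]=0
Ev 10: PC=1 idx=1 pred=N actual=T -> ctr[1]=1
Ev 11: PC=2 idx=2 pred=N actual=T -> ctr[2]=2
Ev 12: PC=2 idx=2 pred=T actual=N -> ctr[2]=1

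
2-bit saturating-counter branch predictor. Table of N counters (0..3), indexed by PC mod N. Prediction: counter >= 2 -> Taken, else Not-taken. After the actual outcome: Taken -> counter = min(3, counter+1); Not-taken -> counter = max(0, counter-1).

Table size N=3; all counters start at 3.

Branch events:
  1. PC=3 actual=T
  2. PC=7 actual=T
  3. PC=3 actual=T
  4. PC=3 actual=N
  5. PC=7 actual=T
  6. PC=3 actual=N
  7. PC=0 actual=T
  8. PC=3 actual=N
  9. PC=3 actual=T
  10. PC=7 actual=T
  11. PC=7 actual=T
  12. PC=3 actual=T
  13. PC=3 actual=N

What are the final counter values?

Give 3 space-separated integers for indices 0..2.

Ev 1: PC=3 idx=0 pred=T actual=T -> ctr[0]=3
Ev 2: PC=7 idx=1 pred=T actual=T -> ctr[1]=3
Ev 3: PC=3 idx=0 pred=T actual=T -> ctr[0]=3
Ev 4: PC=3 idx=0 pred=T actual=N -> ctr[0]=2
Ev 5: PC=7 idx=1 pred=T actual=T -> ctr[1]=3
Ev 6: PC=3 idx=0 pred=T actual=N -> ctr[0]=1
Ev 7: PC=0 idx=0 pred=N actual=T -> ctr[0]=2
Ev 8: PC=3 idx=0 pred=T actual=N -> ctr[0]=1
Ev 9: PC=3 idx=0 pred=N actual=T -> ctr[0]=2
Ev 10: PC=7 idx=1 pred=T actual=T -> ctr[1]=3
Ev 11: PC=7 idx=1 pred=T actual=T -> ctr[1]=3
Ev 12: PC=3 idx=0 pred=T actual=T -> ctr[0]=3
Ev 13: PC=3 idx=0 pred=T actual=N -> ctr[0]=2

Answer: 2 3 3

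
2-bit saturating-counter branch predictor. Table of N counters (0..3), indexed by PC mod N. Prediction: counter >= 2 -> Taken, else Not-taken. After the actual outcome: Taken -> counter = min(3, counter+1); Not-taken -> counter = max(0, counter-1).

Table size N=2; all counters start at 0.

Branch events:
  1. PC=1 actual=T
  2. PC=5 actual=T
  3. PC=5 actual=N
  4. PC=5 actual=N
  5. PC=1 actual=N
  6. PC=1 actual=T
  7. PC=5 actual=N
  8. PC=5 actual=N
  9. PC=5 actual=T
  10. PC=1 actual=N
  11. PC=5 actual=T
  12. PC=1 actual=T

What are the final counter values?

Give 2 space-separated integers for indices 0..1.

Answer: 0 2

Derivation:
Ev 1: PC=1 idx=1 pred=N actual=T -> ctr[1]=1
Ev 2: PC=5 idx=1 pred=N actual=T -> ctr[1]=2
Ev 3: PC=5 idx=1 pred=T actual=N -> ctr[1]=1
Ev 4: PC=5 idx=1 pred=N actual=N -> ctr[1]=0
Ev 5: PC=1 idx=1 pred=N actual=N -> ctr[1]=0
Ev 6: PC=1 idx=1 pred=N actual=T -> ctr[1]=1
Ev 7: PC=5 idx=1 pred=N actual=N -> ctr[1]=0
Ev 8: PC=5 idx=1 pred=N actual=N -> ctr[1]=0
Ev 9: PC=5 idx=1 pred=N actual=T -> ctr[1]=1
Ev 10: PC=1 idx=1 pred=N actual=N -> ctr[1]=0
Ev 11: PC=5 idx=1 pred=N actual=T -> ctr[1]=1
Ev 12: PC=1 idx=1 pred=N actual=T -> ctr[1]=2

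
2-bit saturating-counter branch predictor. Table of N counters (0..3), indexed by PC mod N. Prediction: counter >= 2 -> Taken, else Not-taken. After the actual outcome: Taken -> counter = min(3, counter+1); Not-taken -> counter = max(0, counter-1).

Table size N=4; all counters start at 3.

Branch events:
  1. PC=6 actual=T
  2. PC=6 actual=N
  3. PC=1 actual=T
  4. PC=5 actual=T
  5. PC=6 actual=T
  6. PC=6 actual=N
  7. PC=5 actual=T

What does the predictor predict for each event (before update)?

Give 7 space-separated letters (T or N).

Ev 1: PC=6 idx=2 pred=T actual=T -> ctr[2]=3
Ev 2: PC=6 idx=2 pred=T actual=N -> ctr[2]=2
Ev 3: PC=1 idx=1 pred=T actual=T -> ctr[1]=3
Ev 4: PC=5 idx=1 pred=T actual=T -> ctr[1]=3
Ev 5: PC=6 idx=2 pred=T actual=T -> ctr[2]=3
Ev 6: PC=6 idx=2 pred=T actual=N -> ctr[2]=2
Ev 7: PC=5 idx=1 pred=T actual=T -> ctr[1]=3

Answer: T T T T T T T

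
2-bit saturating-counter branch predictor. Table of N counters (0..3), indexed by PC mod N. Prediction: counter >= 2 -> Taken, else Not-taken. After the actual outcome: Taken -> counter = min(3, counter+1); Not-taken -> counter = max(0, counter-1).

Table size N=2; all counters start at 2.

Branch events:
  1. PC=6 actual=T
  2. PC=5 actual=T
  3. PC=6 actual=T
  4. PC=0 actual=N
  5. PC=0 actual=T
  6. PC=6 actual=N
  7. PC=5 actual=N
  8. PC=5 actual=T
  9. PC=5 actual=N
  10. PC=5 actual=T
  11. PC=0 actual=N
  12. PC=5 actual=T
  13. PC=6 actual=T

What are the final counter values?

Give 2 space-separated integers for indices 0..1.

Answer: 2 3

Derivation:
Ev 1: PC=6 idx=0 pred=T actual=T -> ctr[0]=3
Ev 2: PC=5 idx=1 pred=T actual=T -> ctr[1]=3
Ev 3: PC=6 idx=0 pred=T actual=T -> ctr[0]=3
Ev 4: PC=0 idx=0 pred=T actual=N -> ctr[0]=2
Ev 5: PC=0 idx=0 pred=T actual=T -> ctr[0]=3
Ev 6: PC=6 idx=0 pred=T actual=N -> ctr[0]=2
Ev 7: PC=5 idx=1 pred=T actual=N -> ctr[1]=2
Ev 8: PC=5 idx=1 pred=T actual=T -> ctr[1]=3
Ev 9: PC=5 idx=1 pred=T actual=N -> ctr[1]=2
Ev 10: PC=5 idx=1 pred=T actual=T -> ctr[1]=3
Ev 11: PC=0 idx=0 pred=T actual=N -> ctr[0]=1
Ev 12: PC=5 idx=1 pred=T actual=T -> ctr[1]=3
Ev 13: PC=6 idx=0 pred=N actual=T -> ctr[0]=2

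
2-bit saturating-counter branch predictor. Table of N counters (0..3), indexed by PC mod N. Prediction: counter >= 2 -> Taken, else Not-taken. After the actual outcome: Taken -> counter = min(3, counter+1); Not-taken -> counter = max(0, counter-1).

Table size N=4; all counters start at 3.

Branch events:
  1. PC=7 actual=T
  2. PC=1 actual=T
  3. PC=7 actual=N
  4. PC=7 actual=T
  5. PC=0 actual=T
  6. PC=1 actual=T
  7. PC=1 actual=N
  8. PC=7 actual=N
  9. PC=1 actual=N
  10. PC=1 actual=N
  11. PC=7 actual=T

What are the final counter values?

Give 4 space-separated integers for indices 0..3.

Answer: 3 0 3 3

Derivation:
Ev 1: PC=7 idx=3 pred=T actual=T -> ctr[3]=3
Ev 2: PC=1 idx=1 pred=T actual=T -> ctr[1]=3
Ev 3: PC=7 idx=3 pred=T actual=N -> ctr[3]=2
Ev 4: PC=7 idx=3 pred=T actual=T -> ctr[3]=3
Ev 5: PC=0 idx=0 pred=T actual=T -> ctr[0]=3
Ev 6: PC=1 idx=1 pred=T actual=T -> ctr[1]=3
Ev 7: PC=1 idx=1 pred=T actual=N -> ctr[1]=2
Ev 8: PC=7 idx=3 pred=T actual=N -> ctr[3]=2
Ev 9: PC=1 idx=1 pred=T actual=N -> ctr[1]=1
Ev 10: PC=1 idx=1 pred=N actual=N -> ctr[1]=0
Ev 11: PC=7 idx=3 pred=T actual=T -> ctr[3]=3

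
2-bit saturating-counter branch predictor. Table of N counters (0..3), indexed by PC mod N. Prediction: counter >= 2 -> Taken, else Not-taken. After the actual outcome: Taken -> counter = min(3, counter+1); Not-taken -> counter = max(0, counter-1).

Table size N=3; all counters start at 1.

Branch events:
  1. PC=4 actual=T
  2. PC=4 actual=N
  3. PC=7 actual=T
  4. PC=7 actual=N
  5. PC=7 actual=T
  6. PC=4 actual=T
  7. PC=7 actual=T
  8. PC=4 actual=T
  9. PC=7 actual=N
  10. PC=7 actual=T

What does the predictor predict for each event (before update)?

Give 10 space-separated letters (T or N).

Ev 1: PC=4 idx=1 pred=N actual=T -> ctr[1]=2
Ev 2: PC=4 idx=1 pred=T actual=N -> ctr[1]=1
Ev 3: PC=7 idx=1 pred=N actual=T -> ctr[1]=2
Ev 4: PC=7 idx=1 pred=T actual=N -> ctr[1]=1
Ev 5: PC=7 idx=1 pred=N actual=T -> ctr[1]=2
Ev 6: PC=4 idx=1 pred=T actual=T -> ctr[1]=3
Ev 7: PC=7 idx=1 pred=T actual=T -> ctr[1]=3
Ev 8: PC=4 idx=1 pred=T actual=T -> ctr[1]=3
Ev 9: PC=7 idx=1 pred=T actual=N -> ctr[1]=2
Ev 10: PC=7 idx=1 pred=T actual=T -> ctr[1]=3

Answer: N T N T N T T T T T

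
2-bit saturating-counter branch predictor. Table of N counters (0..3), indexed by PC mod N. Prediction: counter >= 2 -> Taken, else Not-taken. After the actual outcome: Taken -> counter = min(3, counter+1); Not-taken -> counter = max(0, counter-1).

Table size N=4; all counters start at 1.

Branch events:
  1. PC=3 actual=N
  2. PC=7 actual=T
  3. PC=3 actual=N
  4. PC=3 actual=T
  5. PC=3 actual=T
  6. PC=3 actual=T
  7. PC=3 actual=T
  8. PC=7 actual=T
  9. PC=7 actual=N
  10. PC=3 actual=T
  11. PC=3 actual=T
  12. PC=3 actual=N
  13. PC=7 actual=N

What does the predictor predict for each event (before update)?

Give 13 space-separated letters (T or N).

Answer: N N N N N T T T T T T T T

Derivation:
Ev 1: PC=3 idx=3 pred=N actual=N -> ctr[3]=0
Ev 2: PC=7 idx=3 pred=N actual=T -> ctr[3]=1
Ev 3: PC=3 idx=3 pred=N actual=N -> ctr[3]=0
Ev 4: PC=3 idx=3 pred=N actual=T -> ctr[3]=1
Ev 5: PC=3 idx=3 pred=N actual=T -> ctr[3]=2
Ev 6: PC=3 idx=3 pred=T actual=T -> ctr[3]=3
Ev 7: PC=3 idx=3 pred=T actual=T -> ctr[3]=3
Ev 8: PC=7 idx=3 pred=T actual=T -> ctr[3]=3
Ev 9: PC=7 idx=3 pred=T actual=N -> ctr[3]=2
Ev 10: PC=3 idx=3 pred=T actual=T -> ctr[3]=3
Ev 11: PC=3 idx=3 pred=T actual=T -> ctr[3]=3
Ev 12: PC=3 idx=3 pred=T actual=N -> ctr[3]=2
Ev 13: PC=7 idx=3 pred=T actual=N -> ctr[3]=1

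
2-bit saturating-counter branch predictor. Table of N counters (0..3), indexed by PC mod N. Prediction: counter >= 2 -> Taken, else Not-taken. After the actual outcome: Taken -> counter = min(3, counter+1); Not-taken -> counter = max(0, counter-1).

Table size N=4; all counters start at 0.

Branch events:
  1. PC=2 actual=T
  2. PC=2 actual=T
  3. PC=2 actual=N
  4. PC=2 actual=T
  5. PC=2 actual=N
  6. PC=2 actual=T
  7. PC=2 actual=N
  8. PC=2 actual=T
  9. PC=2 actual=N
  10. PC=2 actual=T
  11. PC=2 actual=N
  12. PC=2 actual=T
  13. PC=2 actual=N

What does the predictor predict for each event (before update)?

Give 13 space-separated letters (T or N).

Answer: N N T N T N T N T N T N T

Derivation:
Ev 1: PC=2 idx=2 pred=N actual=T -> ctr[2]=1
Ev 2: PC=2 idx=2 pred=N actual=T -> ctr[2]=2
Ev 3: PC=2 idx=2 pred=T actual=N -> ctr[2]=1
Ev 4: PC=2 idx=2 pred=N actual=T -> ctr[2]=2
Ev 5: PC=2 idx=2 pred=T actual=N -> ctr[2]=1
Ev 6: PC=2 idx=2 pred=N actual=T -> ctr[2]=2
Ev 7: PC=2 idx=2 pred=T actual=N -> ctr[2]=1
Ev 8: PC=2 idx=2 pred=N actual=T -> ctr[2]=2
Ev 9: PC=2 idx=2 pred=T actual=N -> ctr[2]=1
Ev 10: PC=2 idx=2 pred=N actual=T -> ctr[2]=2
Ev 11: PC=2 idx=2 pred=T actual=N -> ctr[2]=1
Ev 12: PC=2 idx=2 pred=N actual=T -> ctr[2]=2
Ev 13: PC=2 idx=2 pred=T actual=N -> ctr[2]=1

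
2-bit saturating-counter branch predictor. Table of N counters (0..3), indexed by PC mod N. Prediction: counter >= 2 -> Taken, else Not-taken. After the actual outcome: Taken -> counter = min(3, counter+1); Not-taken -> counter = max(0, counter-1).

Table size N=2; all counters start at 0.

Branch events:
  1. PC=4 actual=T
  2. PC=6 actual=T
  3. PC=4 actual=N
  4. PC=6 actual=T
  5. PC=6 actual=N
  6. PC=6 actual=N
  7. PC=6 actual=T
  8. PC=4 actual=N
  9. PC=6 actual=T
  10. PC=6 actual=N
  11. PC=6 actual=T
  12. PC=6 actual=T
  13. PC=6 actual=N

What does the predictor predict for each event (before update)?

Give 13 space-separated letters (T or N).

Ev 1: PC=4 idx=0 pred=N actual=T -> ctr[0]=1
Ev 2: PC=6 idx=0 pred=N actual=T -> ctr[0]=2
Ev 3: PC=4 idx=0 pred=T actual=N -> ctr[0]=1
Ev 4: PC=6 idx=0 pred=N actual=T -> ctr[0]=2
Ev 5: PC=6 idx=0 pred=T actual=N -> ctr[0]=1
Ev 6: PC=6 idx=0 pred=N actual=N -> ctr[0]=0
Ev 7: PC=6 idx=0 pred=N actual=T -> ctr[0]=1
Ev 8: PC=4 idx=0 pred=N actual=N -> ctr[0]=0
Ev 9: PC=6 idx=0 pred=N actual=T -> ctr[0]=1
Ev 10: PC=6 idx=0 pred=N actual=N -> ctr[0]=0
Ev 11: PC=6 idx=0 pred=N actual=T -> ctr[0]=1
Ev 12: PC=6 idx=0 pred=N actual=T -> ctr[0]=2
Ev 13: PC=6 idx=0 pred=T actual=N -> ctr[0]=1

Answer: N N T N T N N N N N N N T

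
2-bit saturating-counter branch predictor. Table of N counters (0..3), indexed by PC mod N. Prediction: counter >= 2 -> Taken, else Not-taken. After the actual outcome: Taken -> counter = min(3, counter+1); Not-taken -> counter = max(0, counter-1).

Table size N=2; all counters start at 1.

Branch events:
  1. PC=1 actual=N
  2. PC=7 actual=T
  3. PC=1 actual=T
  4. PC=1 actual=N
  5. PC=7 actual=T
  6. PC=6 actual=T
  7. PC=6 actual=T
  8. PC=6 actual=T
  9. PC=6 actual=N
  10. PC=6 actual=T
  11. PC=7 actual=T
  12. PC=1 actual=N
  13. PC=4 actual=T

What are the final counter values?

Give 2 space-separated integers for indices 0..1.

Answer: 3 2

Derivation:
Ev 1: PC=1 idx=1 pred=N actual=N -> ctr[1]=0
Ev 2: PC=7 idx=1 pred=N actual=T -> ctr[1]=1
Ev 3: PC=1 idx=1 pred=N actual=T -> ctr[1]=2
Ev 4: PC=1 idx=1 pred=T actual=N -> ctr[1]=1
Ev 5: PC=7 idx=1 pred=N actual=T -> ctr[1]=2
Ev 6: PC=6 idx=0 pred=N actual=T -> ctr[0]=2
Ev 7: PC=6 idx=0 pred=T actual=T -> ctr[0]=3
Ev 8: PC=6 idx=0 pred=T actual=T -> ctr[0]=3
Ev 9: PC=6 idx=0 pred=T actual=N -> ctr[0]=2
Ev 10: PC=6 idx=0 pred=T actual=T -> ctr[0]=3
Ev 11: PC=7 idx=1 pred=T actual=T -> ctr[1]=3
Ev 12: PC=1 idx=1 pred=T actual=N -> ctr[1]=2
Ev 13: PC=4 idx=0 pred=T actual=T -> ctr[0]=3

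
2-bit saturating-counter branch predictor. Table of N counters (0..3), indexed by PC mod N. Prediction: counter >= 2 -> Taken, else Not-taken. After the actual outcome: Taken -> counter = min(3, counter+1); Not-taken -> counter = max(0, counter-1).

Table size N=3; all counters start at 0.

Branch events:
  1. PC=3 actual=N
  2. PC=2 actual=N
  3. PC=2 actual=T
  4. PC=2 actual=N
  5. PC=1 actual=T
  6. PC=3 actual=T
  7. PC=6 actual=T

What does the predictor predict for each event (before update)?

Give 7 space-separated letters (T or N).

Answer: N N N N N N N

Derivation:
Ev 1: PC=3 idx=0 pred=N actual=N -> ctr[0]=0
Ev 2: PC=2 idx=2 pred=N actual=N -> ctr[2]=0
Ev 3: PC=2 idx=2 pred=N actual=T -> ctr[2]=1
Ev 4: PC=2 idx=2 pred=N actual=N -> ctr[2]=0
Ev 5: PC=1 idx=1 pred=N actual=T -> ctr[1]=1
Ev 6: PC=3 idx=0 pred=N actual=T -> ctr[0]=1
Ev 7: PC=6 idx=0 pred=N actual=T -> ctr[0]=2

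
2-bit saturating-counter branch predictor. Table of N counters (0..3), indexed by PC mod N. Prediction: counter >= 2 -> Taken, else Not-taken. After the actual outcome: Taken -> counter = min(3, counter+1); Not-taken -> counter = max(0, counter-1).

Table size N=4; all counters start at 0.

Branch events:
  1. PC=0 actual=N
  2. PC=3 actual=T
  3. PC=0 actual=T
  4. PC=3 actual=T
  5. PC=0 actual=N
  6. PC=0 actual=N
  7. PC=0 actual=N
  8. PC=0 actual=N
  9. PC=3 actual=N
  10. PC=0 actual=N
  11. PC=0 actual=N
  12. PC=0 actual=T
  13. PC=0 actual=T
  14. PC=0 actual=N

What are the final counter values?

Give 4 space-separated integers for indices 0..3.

Answer: 1 0 0 1

Derivation:
Ev 1: PC=0 idx=0 pred=N actual=N -> ctr[0]=0
Ev 2: PC=3 idx=3 pred=N actual=T -> ctr[3]=1
Ev 3: PC=0 idx=0 pred=N actual=T -> ctr[0]=1
Ev 4: PC=3 idx=3 pred=N actual=T -> ctr[3]=2
Ev 5: PC=0 idx=0 pred=N actual=N -> ctr[0]=0
Ev 6: PC=0 idx=0 pred=N actual=N -> ctr[0]=0
Ev 7: PC=0 idx=0 pred=N actual=N -> ctr[0]=0
Ev 8: PC=0 idx=0 pred=N actual=N -> ctr[0]=0
Ev 9: PC=3 idx=3 pred=T actual=N -> ctr[3]=1
Ev 10: PC=0 idx=0 pred=N actual=N -> ctr[0]=0
Ev 11: PC=0 idx=0 pred=N actual=N -> ctr[0]=0
Ev 12: PC=0 idx=0 pred=N actual=T -> ctr[0]=1
Ev 13: PC=0 idx=0 pred=N actual=T -> ctr[0]=2
Ev 14: PC=0 idx=0 pred=T actual=N -> ctr[0]=1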